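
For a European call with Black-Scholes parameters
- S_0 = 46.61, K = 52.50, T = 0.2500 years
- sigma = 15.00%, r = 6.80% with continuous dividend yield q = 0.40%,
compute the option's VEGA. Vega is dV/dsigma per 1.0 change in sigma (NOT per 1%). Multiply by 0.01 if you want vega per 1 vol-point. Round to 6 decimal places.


Answer: Vega = 3.805847

Derivation:
d1 = -1.3358074562; d2 = -1.4108074562
phi(d1) = 0.1634694243; exp(-qT) = 0.9990004998; exp(-rT) = 0.9831436846
Vega = S * exp(-qT) * phi(d1) * sqrt(T) = 46.6100 * 0.9990004998 * 0.1634694243 * 0.5000000000 = 3.805847


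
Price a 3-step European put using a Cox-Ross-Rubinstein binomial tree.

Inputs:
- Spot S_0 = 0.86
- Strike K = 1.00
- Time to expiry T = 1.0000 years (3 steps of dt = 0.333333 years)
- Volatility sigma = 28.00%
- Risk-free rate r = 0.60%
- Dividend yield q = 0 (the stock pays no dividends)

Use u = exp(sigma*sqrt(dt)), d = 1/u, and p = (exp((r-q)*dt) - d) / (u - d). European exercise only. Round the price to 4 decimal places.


dt = T/N = 0.333333
u = exp(sigma*sqrt(dt)) = 1.175458; d = 1/u = 0.850732
p = (exp((r-q)*dt) - d) / (u - d) = 0.465838
Discount per step: exp(-r*dt) = 0.998002
Stock lattice S(k, i) with i counting down-moves:
  k=0: S(0,0) = 0.8600
  k=1: S(1,0) = 1.0109; S(1,1) = 0.7316
  k=2: S(2,0) = 1.1883; S(2,1) = 0.8600; S(2,2) = 0.6224
  k=3: S(3,0) = 1.3968; S(3,1) = 1.0109; S(3,2) = 0.7316; S(3,3) = 0.5295
Terminal payoffs V(N, i) = max(K - S_T, 0):
  V(3,0) = 0.000000; V(3,1) = 0.000000; V(3,2) = 0.268370; V(3,3) = 0.470487
Backward induction: V(k, i) = exp(-r*dt) * [p * V(k+1, i) + (1-p) * V(k+1, i+1)].
  V(2,0) = exp(-r*dt) * [p*0.000000 + (1-p)*0.000000] = 0.000000
  V(2,1) = exp(-r*dt) * [p*0.000000 + (1-p)*0.268370] = 0.143067
  V(2,2) = exp(-r*dt) * [p*0.268370 + (1-p)*0.470487] = 0.375581
  V(1,0) = exp(-r*dt) * [p*0.000000 + (1-p)*0.143067] = 0.076268
  V(1,1) = exp(-r*dt) * [p*0.143067 + (1-p)*0.375581] = 0.266733
  V(0,0) = exp(-r*dt) * [p*0.076268 + (1-p)*0.266733] = 0.177651

Answer: Price = V(0,0) = 0.1777


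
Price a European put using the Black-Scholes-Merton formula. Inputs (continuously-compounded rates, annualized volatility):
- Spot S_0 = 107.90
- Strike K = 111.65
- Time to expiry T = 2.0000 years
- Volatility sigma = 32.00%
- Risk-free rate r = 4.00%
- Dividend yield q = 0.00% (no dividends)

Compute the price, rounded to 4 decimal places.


Answer: Price = 16.5608

Derivation:
d1 = (ln(S/K) + (r - q + 0.5*sigma^2) * T) / (sigma * sqrt(T)) = 0.32755814
d2 = d1 - sigma * sqrt(T) = -0.12499020
exp(-rT) = 0.92311635; exp(-qT) = 1.00000000
P = K * exp(-rT) * N(-d2) - S_0 * exp(-qT) * N(-d1)
N(-d1) = 0.37162289; N(-d2) = 0.54973434
P = 111.6500 * 0.92311635 * 0.54973434 - 107.9000 * 1.00000000 * 0.37162289 = 16.5608


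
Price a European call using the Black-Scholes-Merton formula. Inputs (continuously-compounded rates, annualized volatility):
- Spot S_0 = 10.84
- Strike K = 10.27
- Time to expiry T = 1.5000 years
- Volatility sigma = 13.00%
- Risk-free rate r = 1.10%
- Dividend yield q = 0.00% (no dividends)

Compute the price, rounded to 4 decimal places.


d1 = (ln(S/K) + (r - q + 0.5*sigma^2) * T) / (sigma * sqrt(T)) = 0.52250111
d2 = d1 - sigma * sqrt(T) = 0.36328428
exp(-rT) = 0.98363538; exp(-qT) = 1.00000000
C = S_0 * exp(-qT) * N(d1) - K * exp(-rT) * N(d2)
N(d1) = 0.69933926; N(d2) = 0.64180373
C = 10.8400 * 1.00000000 * 0.69933926 - 10.2700 * 0.98363538 * 0.64180373 = 1.0974

Answer: Price = 1.0974


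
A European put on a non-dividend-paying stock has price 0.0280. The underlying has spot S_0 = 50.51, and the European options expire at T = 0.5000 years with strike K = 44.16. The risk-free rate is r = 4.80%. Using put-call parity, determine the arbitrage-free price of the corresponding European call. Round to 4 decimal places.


Put-call parity: C - P = S_0 * exp(-qT) - K * exp(-rT).
S_0 * exp(-qT) = 50.5100 * 1.00000000 = 50.51000000
K * exp(-rT) = 44.1600 * 0.97628571 = 43.11277694
C = P + S*exp(-qT) - K*exp(-rT)
C = 0.0280 + 50.51000000 - 43.11277694 = 7.4252

Answer: Call price = 7.4252


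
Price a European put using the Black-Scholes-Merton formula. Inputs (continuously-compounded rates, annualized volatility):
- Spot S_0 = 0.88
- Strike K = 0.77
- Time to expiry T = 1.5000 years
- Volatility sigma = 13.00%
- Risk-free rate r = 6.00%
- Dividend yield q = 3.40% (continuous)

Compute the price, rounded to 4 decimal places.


Answer: Price = 0.0086

Derivation:
d1 = (ln(S/K) + (r - q + 0.5*sigma^2) * T) / (sigma * sqrt(T)) = 1.16323374
d2 = d1 - sigma * sqrt(T) = 1.00401691
exp(-rT) = 0.91393119; exp(-qT) = 0.95027867
P = K * exp(-rT) * N(-d2) - S_0 * exp(-qT) * N(-d1)
N(-d1) = 0.12236734; N(-d2) = 0.15768523
P = 0.7700 * 0.91393119 * 0.15768523 - 0.8800 * 0.95027867 * 0.12236734 = 0.0086


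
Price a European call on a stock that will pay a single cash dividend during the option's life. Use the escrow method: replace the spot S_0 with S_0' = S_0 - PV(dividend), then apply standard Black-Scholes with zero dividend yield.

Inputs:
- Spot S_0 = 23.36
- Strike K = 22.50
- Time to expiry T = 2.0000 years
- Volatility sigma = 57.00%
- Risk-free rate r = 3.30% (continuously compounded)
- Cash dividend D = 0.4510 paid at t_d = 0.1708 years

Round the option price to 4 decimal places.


PV(D) = D * exp(-r * t_d) = 0.4510 * 0.99437945 = 0.44846513
S_0' = S_0 - PV(D) = 23.3600 - 0.44846513 = 22.91153487
d1 = (ln(S_0'/K) + (r + sigma^2/2)*T) / (sigma*sqrt(T)) = 0.50741137
d2 = d1 - sigma*sqrt(T) = -0.29869036
exp(-rT) = 0.93613086
N(d1) = 0.69406689; N(d2) = 0.38258815
C = S_0' * N(d1) - K * exp(-rT) * N(d2) = 22.91153487 * 0.69406689 - 22.5000 * 0.93613086 * 0.38258815 = 7.8437

Answer: Price = 7.8437


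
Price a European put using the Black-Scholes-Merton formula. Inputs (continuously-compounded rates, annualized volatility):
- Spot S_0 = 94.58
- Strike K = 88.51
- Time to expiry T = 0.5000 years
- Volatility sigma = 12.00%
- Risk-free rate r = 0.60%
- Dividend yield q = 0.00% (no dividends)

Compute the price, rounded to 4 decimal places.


d1 = (ln(S/K) + (r - q + 0.5*sigma^2) * T) / (sigma * sqrt(T)) = 0.85949415
d2 = d1 - sigma * sqrt(T) = 0.77464134
exp(-rT) = 0.99700450; exp(-qT) = 1.00000000
P = K * exp(-rT) * N(-d2) - S_0 * exp(-qT) * N(-d1)
N(-d1) = 0.19503397; N(-d2) = 0.21927581
P = 88.5100 * 0.99700450 * 0.21927581 - 94.5800 * 1.00000000 * 0.19503397 = 0.9037

Answer: Price = 0.9037


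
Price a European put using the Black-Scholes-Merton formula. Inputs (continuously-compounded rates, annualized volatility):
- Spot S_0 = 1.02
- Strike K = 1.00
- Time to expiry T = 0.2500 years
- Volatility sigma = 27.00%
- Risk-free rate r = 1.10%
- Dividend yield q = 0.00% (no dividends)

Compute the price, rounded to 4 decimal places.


Answer: Price = 0.0437

Derivation:
d1 = (ln(S/K) + (r - q + 0.5*sigma^2) * T) / (sigma * sqrt(T)) = 0.23455650
d2 = d1 - sigma * sqrt(T) = 0.09955650
exp(-rT) = 0.99725378; exp(-qT) = 1.00000000
P = K * exp(-rT) * N(-d2) - S_0 * exp(-qT) * N(-d1)
N(-d1) = 0.40727649; N(-d2) = 0.46034822
P = 1.0000 * 0.99725378 * 0.46034822 - 1.0200 * 1.00000000 * 0.40727649 = 0.0437


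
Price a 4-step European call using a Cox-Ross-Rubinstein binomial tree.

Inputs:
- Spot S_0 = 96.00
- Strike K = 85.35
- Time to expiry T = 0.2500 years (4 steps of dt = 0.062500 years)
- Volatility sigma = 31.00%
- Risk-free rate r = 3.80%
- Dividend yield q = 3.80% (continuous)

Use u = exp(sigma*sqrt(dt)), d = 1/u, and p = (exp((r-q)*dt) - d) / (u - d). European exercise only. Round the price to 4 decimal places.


Answer: Price = V(0,0) = 12.4621

Derivation:
dt = T/N = 0.062500
u = exp(sigma*sqrt(dt)) = 1.080582; d = 1/u = 0.925427
p = (exp((r-q)*dt) - d) / (u - d) = 0.480635
Discount per step: exp(-r*dt) = 0.997628
Stock lattice S(k, i) with i counting down-moves:
  k=0: S(0,0) = 96.0000
  k=1: S(1,0) = 103.7359; S(1,1) = 88.8410
  k=2: S(2,0) = 112.0952; S(2,1) = 96.0000; S(2,2) = 82.2159
  k=3: S(3,0) = 121.1280; S(3,1) = 103.7359; S(3,2) = 88.8410; S(3,3) = 76.0848
  k=4: S(4,0) = 130.8888; S(4,1) = 112.0952; S(4,2) = 96.0000; S(4,3) = 82.2159; S(4,4) = 70.4109
Terminal payoffs V(N, i) = max(S_T - K, 0):
  V(4,0) = 45.538811; V(4,1) = 26.745164; V(4,2) = 10.650000; V(4,3) = 0.000000; V(4,4) = 0.000000
Backward induction: V(k, i) = exp(-r*dt) * [p * V(k+1, i) + (1-p) * V(k+1, i+1)].
  V(3,0) = exp(-r*dt) * [p*45.538811 + (1-p)*26.745164] = 35.693171
  V(3,1) = exp(-r*dt) * [p*26.745164 + (1-p)*10.650000] = 18.342280
  V(3,2) = exp(-r*dt) * [p*10.650000 + (1-p)*0.000000] = 5.106617
  V(3,3) = exp(-r*dt) * [p*0.000000 + (1-p)*0.000000] = 0.000000
  V(2,0) = exp(-r*dt) * [p*35.693171 + (1-p)*18.342280] = 26.618426
  V(2,1) = exp(-r*dt) * [p*18.342280 + (1-p)*5.106617] = 11.440931
  V(2,2) = exp(-r*dt) * [p*5.106617 + (1-p)*0.000000] = 2.448595
  V(1,0) = exp(-r*dt) * [p*26.618426 + (1-p)*11.440931] = 18.691317
  V(1,1) = exp(-r*dt) * [p*11.440931 + (1-p)*2.448595] = 6.754562
  V(0,0) = exp(-r*dt) * [p*18.691317 + (1-p)*6.754562] = 12.462148


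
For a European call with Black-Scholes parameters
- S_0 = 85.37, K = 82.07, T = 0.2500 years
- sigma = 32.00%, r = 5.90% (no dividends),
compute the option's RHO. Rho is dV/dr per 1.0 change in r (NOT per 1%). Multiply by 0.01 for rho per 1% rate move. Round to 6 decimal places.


Answer: Rho = 12.171069

Derivation:
d1 = 0.4185763086; d2 = 0.2585763086
phi(d1) = 0.3654807765; exp(-qT) = 1.0000000000; exp(-rT) = 0.9853582484
N(d2) = 0.6020189177
Rho = K*T*exp(-rT)*N(d2) = 82.0700 * 0.2500 * 0.9853582484 * 0.6020189177 = 12.171069


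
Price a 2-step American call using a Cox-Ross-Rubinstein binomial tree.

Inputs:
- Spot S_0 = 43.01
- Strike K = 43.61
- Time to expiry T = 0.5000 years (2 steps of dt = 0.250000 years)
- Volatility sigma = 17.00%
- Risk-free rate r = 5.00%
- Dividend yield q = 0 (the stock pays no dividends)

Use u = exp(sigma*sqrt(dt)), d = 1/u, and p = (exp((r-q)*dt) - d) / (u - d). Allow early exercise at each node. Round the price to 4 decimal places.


dt = T/N = 0.250000
u = exp(sigma*sqrt(dt)) = 1.088717; d = 1/u = 0.918512
p = (exp((r-q)*dt) - d) / (u - d) = 0.552665
Discount per step: exp(-r*dt) = 0.987578
Stock lattice S(k, i) with i counting down-moves:
  k=0: S(0,0) = 43.0100
  k=1: S(1,0) = 46.8257; S(1,1) = 39.5052
  k=2: S(2,0) = 50.9800; S(2,1) = 43.0100; S(2,2) = 36.2860
Terminal payoffs V(N, i) = max(S_T - K, 0):
  V(2,0) = 7.369962; V(2,1) = 0.000000; V(2,2) = 0.000000
Backward induction: V(k, i) = exp(-r*dt) * [p * V(k+1, i) + (1-p) * V(k+1, i+1)]; then take max(V_cont, immediate exercise) for American.
  V(1,0) = exp(-r*dt) * [p*7.369962 + (1-p)*0.000000] = 4.022520; exercise = 3.215721; V(1,0) = max -> 4.022520
  V(1,1) = exp(-r*dt) * [p*0.000000 + (1-p)*0.000000] = 0.000000; exercise = 0.000000; V(1,1) = max -> 0.000000
  V(0,0) = exp(-r*dt) * [p*4.022520 + (1-p)*0.000000] = 2.195489; exercise = 0.000000; V(0,0) = max -> 2.195489

Answer: Price = V(0,0) = 2.1955


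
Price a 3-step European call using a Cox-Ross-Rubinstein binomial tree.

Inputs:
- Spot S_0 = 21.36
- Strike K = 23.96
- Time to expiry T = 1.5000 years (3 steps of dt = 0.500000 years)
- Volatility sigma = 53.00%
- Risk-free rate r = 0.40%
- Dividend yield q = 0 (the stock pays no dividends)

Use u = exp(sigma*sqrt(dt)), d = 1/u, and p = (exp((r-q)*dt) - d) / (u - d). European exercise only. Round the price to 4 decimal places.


Answer: Price = V(0,0) = 4.9660

Derivation:
dt = T/N = 0.500000
u = exp(sigma*sqrt(dt)) = 1.454652; d = 1/u = 0.687450
p = (exp((r-q)*dt) - d) / (u - d) = 0.409999
Discount per step: exp(-r*dt) = 0.998002
Stock lattice S(k, i) with i counting down-moves:
  k=0: S(0,0) = 21.3600
  k=1: S(1,0) = 31.0714; S(1,1) = 14.6839
  k=2: S(2,0) = 45.1980; S(2,1) = 21.3600; S(2,2) = 10.0945
  k=3: S(3,0) = 65.7474; S(3,1) = 31.0714; S(3,2) = 14.6839; S(3,3) = 6.9394
Terminal payoffs V(N, i) = max(S_T - K, 0):
  V(3,0) = 41.787378; V(3,1) = 7.111364; V(3,2) = 0.000000; V(3,3) = 0.000000
Backward induction: V(k, i) = exp(-r*dt) * [p * V(k+1, i) + (1-p) * V(k+1, i+1)].
  V(2,0) = exp(-r*dt) * [p*41.787378 + (1-p)*7.111364] = 21.285889
  V(2,1) = exp(-r*dt) * [p*7.111364 + (1-p)*0.000000] = 2.909828
  V(2,2) = exp(-r*dt) * [p*0.000000 + (1-p)*0.000000] = 0.000000
  V(1,0) = exp(-r*dt) * [p*21.285889 + (1-p)*2.909828] = 10.423132
  V(1,1) = exp(-r*dt) * [p*2.909828 + (1-p)*0.000000] = 1.190644
  V(0,0) = exp(-r*dt) * [p*10.423132 + (1-p)*1.190644] = 4.966015


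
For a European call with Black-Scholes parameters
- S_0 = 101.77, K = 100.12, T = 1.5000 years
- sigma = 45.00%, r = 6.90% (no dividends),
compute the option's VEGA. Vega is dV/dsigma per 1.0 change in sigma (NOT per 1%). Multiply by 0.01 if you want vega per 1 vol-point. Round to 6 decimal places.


d1 = 0.4930204105; d2 = -0.0581147817
phi(d1) = 0.3532875036; exp(-qT) = 1.0000000000; exp(-rT) = 0.9016760227
Vega = S * exp(-qT) * phi(d1) * sqrt(T) = 101.7700 * 1.0000000000 * 0.3532875036 * 1.2247448714 = 44.034562

Answer: Vega = 44.034562


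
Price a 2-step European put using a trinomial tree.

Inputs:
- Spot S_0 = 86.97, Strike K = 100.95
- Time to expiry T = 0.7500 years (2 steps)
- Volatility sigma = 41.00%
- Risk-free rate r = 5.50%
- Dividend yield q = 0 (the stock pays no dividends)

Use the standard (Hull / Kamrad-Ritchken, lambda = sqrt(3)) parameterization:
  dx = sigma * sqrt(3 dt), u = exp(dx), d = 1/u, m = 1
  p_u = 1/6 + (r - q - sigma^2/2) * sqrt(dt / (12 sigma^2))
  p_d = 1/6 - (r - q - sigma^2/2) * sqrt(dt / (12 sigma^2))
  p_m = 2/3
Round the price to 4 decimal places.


dt = T/N = 0.375000; dx = sigma*sqrt(3*dt) = 0.434871
u = exp(dx) = 1.544763; d = 1/u = 0.647348
p_u = 0.154141, p_m = 0.666667, p_d = 0.179192
Discount per step: exp(-r*dt) = 0.979586
Stock lattice S(k, j) with j the centered position index:
  k=0: S(0,+0) = 86.9700
  k=1: S(1,-1) = 56.2999; S(1,+0) = 86.9700; S(1,+1) = 134.3481
  k=2: S(2,-2) = 36.4456; S(2,-1) = 56.2999; S(2,+0) = 86.9700; S(2,+1) = 134.3481; S(2,+2) = 207.5359
Terminal payoffs V(N, j) = max(K - S_T, 0):
  V(2,-2) = 64.504358; V(2,-1) = 44.650111; V(2,+0) = 13.980000; V(2,+1) = 0.000000; V(2,+2) = 0.000000
Backward induction: V(k, j) = exp(-r*dt) * [p_u * V(k+1, j+1) + p_m * V(k+1, j) + p_d * V(k+1, j-1)]
  V(1,-1) = exp(-r*dt) * [p_u*13.980000 + p_m*44.650111 + p_d*64.504358] = 42.592702
  V(1,+0) = exp(-r*dt) * [p_u*0.000000 + p_m*13.980000 + p_d*44.650111] = 16.967355
  V(1,+1) = exp(-r*dt) * [p_u*0.000000 + p_m*0.000000 + p_d*13.980000] = 2.453965
  V(0,+0) = exp(-r*dt) * [p_u*2.453965 + p_m*16.967355 + p_d*42.592702] = 18.927660

Answer: Price = V(0,0) = 18.9277


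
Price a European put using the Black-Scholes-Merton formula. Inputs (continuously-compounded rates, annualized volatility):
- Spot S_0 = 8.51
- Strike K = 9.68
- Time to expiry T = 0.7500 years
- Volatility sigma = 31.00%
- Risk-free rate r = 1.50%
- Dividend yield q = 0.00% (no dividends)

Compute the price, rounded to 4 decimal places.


d1 = (ln(S/K) + (r - q + 0.5*sigma^2) * T) / (sigma * sqrt(T)) = -0.30369540
d2 = d1 - sigma * sqrt(T) = -0.57216328
exp(-rT) = 0.98881304; exp(-qT) = 1.00000000
P = K * exp(-rT) * N(-d2) - S_0 * exp(-qT) * N(-d1)
N(-d1) = 0.61932002; N(-d2) = 0.71639432
P = 9.6800 * 0.98881304 * 0.71639432 - 8.5100 * 1.00000000 * 0.61932002 = 1.5867

Answer: Price = 1.5867


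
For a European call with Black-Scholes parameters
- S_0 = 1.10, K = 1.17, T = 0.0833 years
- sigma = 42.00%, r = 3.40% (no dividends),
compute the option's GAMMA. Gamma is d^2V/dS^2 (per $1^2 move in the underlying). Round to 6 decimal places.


d1 = -0.4249678617; d2 = -0.5461871671
phi(d1) = 0.3644968480; exp(-qT) = 1.0000000000; exp(-rT) = 0.9971718069
Gamma = exp(-qT) * phi(d1) / (S * sigma * sqrt(T)) = 1.0000000000 * 0.3644968480 / (1.1000 * 0.4200 * 0.2886173938) = 2.733564

Answer: Gamma = 2.733564


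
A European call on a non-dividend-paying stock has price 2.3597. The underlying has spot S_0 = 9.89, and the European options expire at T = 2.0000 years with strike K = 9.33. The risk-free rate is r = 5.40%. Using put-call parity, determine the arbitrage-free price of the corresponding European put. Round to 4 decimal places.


Answer: Put price = 0.8446

Derivation:
Put-call parity: C - P = S_0 * exp(-qT) - K * exp(-rT).
S_0 * exp(-qT) = 9.8900 * 1.00000000 = 9.89000000
K * exp(-rT) = 9.3300 * 0.89762760 = 8.37486547
P = C - S*exp(-qT) + K*exp(-rT)
P = 2.3597 - 9.89000000 + 8.37486547 = 0.8446


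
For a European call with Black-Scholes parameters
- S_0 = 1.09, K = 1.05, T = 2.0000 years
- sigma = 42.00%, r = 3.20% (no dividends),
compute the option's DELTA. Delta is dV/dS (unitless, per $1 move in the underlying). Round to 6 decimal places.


d1 = 0.4676796373; d2 = -0.1262900589
phi(d1) = 0.3576141544; exp(-qT) = 1.0000000000; exp(-rT) = 0.9380049995
N(d1) = 0.6799931475
Delta = exp(-qT) * N(d1) = 1.0000000000 * 0.6799931475 = 0.679993

Answer: Delta = 0.679993


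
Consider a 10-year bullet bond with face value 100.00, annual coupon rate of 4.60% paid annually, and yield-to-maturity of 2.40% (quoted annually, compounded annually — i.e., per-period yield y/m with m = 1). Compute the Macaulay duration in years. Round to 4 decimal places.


Answer: Macaulay duration = 8.4080 years

Derivation:
Coupon per period c = face * coupon_rate / m = 4.600000
Periods per year m = 1; per-period yield y/m = 0.024000
Number of cashflows N = 10
Cashflows (t years, CF_t, discount factor 1/(1+y/m)^(m*t), PV):
  t = 1.0000: CF_t = 4.600000, DF = 0.976562, PV = 4.492188
  t = 2.0000: CF_t = 4.600000, DF = 0.953674, PV = 4.386902
  t = 3.0000: CF_t = 4.600000, DF = 0.931323, PV = 4.284084
  t = 4.0000: CF_t = 4.600000, DF = 0.909495, PV = 4.183676
  t = 5.0000: CF_t = 4.600000, DF = 0.888178, PV = 4.085621
  t = 6.0000: CF_t = 4.600000, DF = 0.867362, PV = 3.989864
  t = 7.0000: CF_t = 4.600000, DF = 0.847033, PV = 3.896352
  t = 8.0000: CF_t = 4.600000, DF = 0.827181, PV = 3.805031
  t = 9.0000: CF_t = 4.600000, DF = 0.807794, PV = 3.715850
  t = 10.0000: CF_t = 104.600000, DF = 0.788861, PV = 82.514851
Price P = sum_t PV_t = 119.354417
Macaulay numerator sum_t t * PV_t:
  t * PV_t at t = 1.0000: 4.492188
  t * PV_t at t = 2.0000: 8.773804
  t * PV_t at t = 3.0000: 12.852252
  t * PV_t at t = 4.0000: 16.734703
  t * PV_t at t = 5.0000: 20.428104
  t * PV_t at t = 6.0000: 23.939184
  t * PV_t at t = 7.0000: 27.274461
  t * PV_t at t = 8.0000: 30.440247
  t * PV_t at t = 9.0000: 33.442654
  t * PV_t at t = 10.0000: 825.148507
Macaulay duration D = (sum_t t * PV_t) / P = 1003.526101 / 119.354417 = 8.407951


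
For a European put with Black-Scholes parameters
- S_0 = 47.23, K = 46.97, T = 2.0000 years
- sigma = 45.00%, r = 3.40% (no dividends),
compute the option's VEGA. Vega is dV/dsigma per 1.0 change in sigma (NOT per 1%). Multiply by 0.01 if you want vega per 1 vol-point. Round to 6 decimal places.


d1 = 0.4337238750; d2 = -0.2026722280
phi(d1) = 0.3631291463; exp(-qT) = 1.0000000000; exp(-rT) = 0.9342604736
Vega = S * exp(-qT) * phi(d1) * sqrt(T) = 47.2300 * 1.0000000000 * 0.3631291463 * 1.4142135624 = 24.254596

Answer: Vega = 24.254596


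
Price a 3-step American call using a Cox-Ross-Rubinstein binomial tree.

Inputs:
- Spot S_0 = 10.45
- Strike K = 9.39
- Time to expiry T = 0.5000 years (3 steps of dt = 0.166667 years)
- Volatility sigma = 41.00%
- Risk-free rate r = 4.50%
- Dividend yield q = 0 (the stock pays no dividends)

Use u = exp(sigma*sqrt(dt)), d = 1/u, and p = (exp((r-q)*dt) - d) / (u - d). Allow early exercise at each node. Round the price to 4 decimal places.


Answer: Price = V(0,0) = 1.8982

Derivation:
dt = T/N = 0.166667
u = exp(sigma*sqrt(dt)) = 1.182206; d = 1/u = 0.845877
p = (exp((r-q)*dt) - d) / (u - d) = 0.480635
Discount per step: exp(-r*dt) = 0.992528
Stock lattice S(k, i) with i counting down-moves:
  k=0: S(0,0) = 10.4500
  k=1: S(1,0) = 12.3540; S(1,1) = 8.8394
  k=2: S(2,0) = 14.6050; S(2,1) = 10.4500; S(2,2) = 7.4771
  k=3: S(3,0) = 17.2661; S(3,1) = 12.3540; S(3,2) = 8.8394; S(3,3) = 6.3247
Terminal payoffs V(N, i) = max(S_T - K, 0):
  V(3,0) = 7.876140; V(3,1) = 2.964048; V(3,2) = 0.000000; V(3,3) = 0.000000
Backward induction: V(k, i) = exp(-r*dt) * [p * V(k+1, i) + (1-p) * V(k+1, i+1)]; then take max(V_cont, immediate exercise) for American.
  V(2,0) = exp(-r*dt) * [p*7.876140 + (1-p)*2.964048] = 5.285186; exercise = 5.215024; V(2,0) = max -> 5.285186
  V(2,1) = exp(-r*dt) * [p*2.964048 + (1-p)*0.000000] = 1.413982; exercise = 1.060000; V(2,1) = max -> 1.413982
  V(2,2) = exp(-r*dt) * [p*0.000000 + (1-p)*0.000000] = 0.000000; exercise = 0.000000; V(2,2) = max -> 0.000000
  V(1,0) = exp(-r*dt) * [p*5.285186 + (1-p)*1.413982] = 3.250152; exercise = 2.964048; V(1,0) = max -> 3.250152
  V(1,1) = exp(-r*dt) * [p*1.413982 + (1-p)*0.000000] = 0.674532; exercise = 0.000000; V(1,1) = max -> 0.674532
  V(0,0) = exp(-r*dt) * [p*3.250152 + (1-p)*0.674532] = 1.898176; exercise = 1.060000; V(0,0) = max -> 1.898176


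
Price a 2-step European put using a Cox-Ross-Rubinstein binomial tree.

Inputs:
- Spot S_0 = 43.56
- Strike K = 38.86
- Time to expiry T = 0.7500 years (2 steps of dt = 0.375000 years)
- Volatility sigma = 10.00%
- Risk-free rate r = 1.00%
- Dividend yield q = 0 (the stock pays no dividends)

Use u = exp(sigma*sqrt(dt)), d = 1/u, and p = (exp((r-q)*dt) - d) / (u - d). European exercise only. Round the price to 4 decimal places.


dt = T/N = 0.375000
u = exp(sigma*sqrt(dt)) = 1.063151; d = 1/u = 0.940600
p = (exp((r-q)*dt) - d) / (u - d) = 0.515352
Discount per step: exp(-r*dt) = 0.996257
Stock lattice S(k, i) with i counting down-moves:
  k=0: S(0,0) = 43.5600
  k=1: S(1,0) = 46.3109; S(1,1) = 40.9725
  k=2: S(2,0) = 49.2354; S(2,1) = 43.5600; S(2,2) = 38.5388
Terminal payoffs V(N, i) = max(K - S_T, 0):
  V(2,0) = 0.000000; V(2,1) = 0.000000; V(2,2) = 0.321228
Backward induction: V(k, i) = exp(-r*dt) * [p * V(k+1, i) + (1-p) * V(k+1, i+1)].
  V(1,0) = exp(-r*dt) * [p*0.000000 + (1-p)*0.000000] = 0.000000
  V(1,1) = exp(-r*dt) * [p*0.000000 + (1-p)*0.321228] = 0.155099
  V(0,0) = exp(-r*dt) * [p*0.000000 + (1-p)*0.155099] = 0.074887

Answer: Price = V(0,0) = 0.0749


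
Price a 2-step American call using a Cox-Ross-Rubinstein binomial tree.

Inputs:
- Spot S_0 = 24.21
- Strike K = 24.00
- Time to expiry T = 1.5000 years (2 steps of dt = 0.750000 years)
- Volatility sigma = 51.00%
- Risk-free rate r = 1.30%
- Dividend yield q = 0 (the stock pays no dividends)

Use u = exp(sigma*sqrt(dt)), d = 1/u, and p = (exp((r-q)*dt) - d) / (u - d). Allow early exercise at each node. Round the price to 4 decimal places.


dt = T/N = 0.750000
u = exp(sigma*sqrt(dt)) = 1.555307; d = 1/u = 0.642960
p = (exp((r-q)*dt) - d) / (u - d) = 0.402081
Discount per step: exp(-r*dt) = 0.990297
Stock lattice S(k, i) with i counting down-moves:
  k=0: S(0,0) = 24.2100
  k=1: S(1,0) = 37.6540; S(1,1) = 15.5661
  k=2: S(2,0) = 58.5635; S(2,1) = 24.2100; S(2,2) = 10.0084
Terminal payoffs V(N, i) = max(S_T - K, 0):
  V(2,0) = 34.563503; V(2,1) = 0.210000; V(2,2) = 0.000000
Backward induction: V(k, i) = exp(-r*dt) * [p * V(k+1, i) + (1-p) * V(k+1, i+1)]; then take max(V_cont, immediate exercise) for American.
  V(1,0) = exp(-r*dt) * [p*34.563503 + (1-p)*0.210000] = 13.886845; exercise = 13.653983; V(1,0) = max -> 13.886845
  V(1,1) = exp(-r*dt) * [p*0.210000 + (1-p)*0.000000] = 0.083618; exercise = 0.000000; V(1,1) = max -> 0.083618
  V(0,0) = exp(-r*dt) * [p*13.886845 + (1-p)*0.083618] = 5.578978; exercise = 0.210000; V(0,0) = max -> 5.578978

Answer: Price = V(0,0) = 5.5790


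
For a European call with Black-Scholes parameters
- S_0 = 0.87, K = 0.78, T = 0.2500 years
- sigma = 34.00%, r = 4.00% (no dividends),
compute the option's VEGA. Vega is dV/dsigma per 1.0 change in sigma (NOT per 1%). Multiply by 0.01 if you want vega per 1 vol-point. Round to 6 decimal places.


d1 = 0.7861723057; d2 = 0.6161723057
phi(d1) = 0.2928859543; exp(-qT) = 1.0000000000; exp(-rT) = 0.9900498337
Vega = S * exp(-qT) * phi(d1) * sqrt(T) = 0.8700 * 1.0000000000 * 0.2928859543 * 0.5000000000 = 0.127405

Answer: Vega = 0.127405


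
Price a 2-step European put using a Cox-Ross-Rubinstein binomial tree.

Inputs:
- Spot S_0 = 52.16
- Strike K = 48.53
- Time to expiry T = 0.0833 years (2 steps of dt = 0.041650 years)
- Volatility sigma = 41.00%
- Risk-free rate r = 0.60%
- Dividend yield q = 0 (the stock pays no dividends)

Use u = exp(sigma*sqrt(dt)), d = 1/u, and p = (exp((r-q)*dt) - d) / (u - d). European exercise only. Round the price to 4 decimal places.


dt = T/N = 0.041650
u = exp(sigma*sqrt(dt)) = 1.087275; d = 1/u = 0.919731
p = (exp((r-q)*dt) - d) / (u - d) = 0.480585
Discount per step: exp(-r*dt) = 0.999750
Stock lattice S(k, i) with i counting down-moves:
  k=0: S(0,0) = 52.1600
  k=1: S(1,0) = 56.7122; S(1,1) = 47.9732
  k=2: S(2,0) = 61.6618; S(2,1) = 52.1600; S(2,2) = 44.1224
Terminal payoffs V(N, i) = max(K - S_T, 0):
  V(2,0) = 0.000000; V(2,1) = 0.000000; V(2,2) = 4.407600
Backward induction: V(k, i) = exp(-r*dt) * [p * V(k+1, i) + (1-p) * V(k+1, i+1)].
  V(1,0) = exp(-r*dt) * [p*0.000000 + (1-p)*0.000000] = 0.000000
  V(1,1) = exp(-r*dt) * [p*0.000000 + (1-p)*4.407600] = 2.288800
  V(0,0) = exp(-r*dt) * [p*0.000000 + (1-p)*2.288800] = 1.188539

Answer: Price = V(0,0) = 1.1885


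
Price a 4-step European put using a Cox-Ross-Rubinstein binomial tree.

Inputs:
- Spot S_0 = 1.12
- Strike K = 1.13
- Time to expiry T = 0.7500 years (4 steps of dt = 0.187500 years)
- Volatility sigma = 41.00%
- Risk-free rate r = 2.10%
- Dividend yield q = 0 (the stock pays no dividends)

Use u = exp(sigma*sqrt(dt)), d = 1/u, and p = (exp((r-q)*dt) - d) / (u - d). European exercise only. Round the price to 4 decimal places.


dt = T/N = 0.187500
u = exp(sigma*sqrt(dt)) = 1.194270; d = 1/u = 0.837332
p = (exp((r-q)*dt) - d) / (u - d) = 0.466785
Discount per step: exp(-r*dt) = 0.996070
Stock lattice S(k, i) with i counting down-moves:
  k=0: S(0,0) = 1.1200
  k=1: S(1,0) = 1.3376; S(1,1) = 0.9378
  k=2: S(2,0) = 1.5974; S(2,1) = 1.1200; S(2,2) = 0.7853
  k=3: S(3,0) = 1.9078; S(3,1) = 1.3376; S(3,2) = 0.9378; S(3,3) = 0.6575
  k=4: S(4,0) = 2.2784; S(4,1) = 1.5974; S(4,2) = 1.1200; S(4,3) = 0.7853; S(4,4) = 0.5506
Terminal payoffs V(N, i) = max(K - S_T, 0):
  V(4,0) = 0.000000; V(4,1) = 0.000000; V(4,2) = 0.010000; V(4,3) = 0.344741; V(4,4) = 0.579436
Backward induction: V(k, i) = exp(-r*dt) * [p * V(k+1, i) + (1-p) * V(k+1, i+1)].
  V(3,0) = exp(-r*dt) * [p*0.000000 + (1-p)*0.000000] = 0.000000
  V(3,1) = exp(-r*dt) * [p*0.000000 + (1-p)*0.010000] = 0.005311
  V(3,2) = exp(-r*dt) * [p*0.010000 + (1-p)*0.344741] = 0.187748
  V(3,3) = exp(-r*dt) * [p*0.344741 + (1-p)*0.579436] = 0.468037
  V(2,0) = exp(-r*dt) * [p*0.000000 + (1-p)*0.005311] = 0.002821
  V(2,1) = exp(-r*dt) * [p*0.005311 + (1-p)*0.187748] = 0.102186
  V(2,2) = exp(-r*dt) * [p*0.187748 + (1-p)*0.468037] = 0.335877
  V(1,0) = exp(-r*dt) * [p*0.002821 + (1-p)*0.102186] = 0.055585
  V(1,1) = exp(-r*dt) * [p*0.102186 + (1-p)*0.335877] = 0.225902
  V(0,0) = exp(-r*dt) * [p*0.055585 + (1-p)*0.225902] = 0.145825

Answer: Price = V(0,0) = 0.1458


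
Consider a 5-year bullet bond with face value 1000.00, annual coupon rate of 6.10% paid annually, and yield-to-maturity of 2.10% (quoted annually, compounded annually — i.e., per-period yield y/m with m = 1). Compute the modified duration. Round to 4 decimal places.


Coupon per period c = face * coupon_rate / m = 61.000000
Periods per year m = 1; per-period yield y/m = 0.021000
Number of cashflows N = 5
Cashflows (t years, CF_t, discount factor 1/(1+y/m)^(m*t), PV):
  t = 1.0000: CF_t = 61.000000, DF = 0.979432, PV = 59.745348
  t = 2.0000: CF_t = 61.000000, DF = 0.959287, PV = 58.516501
  t = 3.0000: CF_t = 61.000000, DF = 0.939556, PV = 57.312930
  t = 4.0000: CF_t = 61.000000, DF = 0.920231, PV = 56.134113
  t = 5.0000: CF_t = 1061.000000, DF = 0.901304, PV = 956.283524
Price P = sum_t PV_t = 1187.992416
First compute Macaulay numerator sum_t t * PV_t:
  t * PV_t at t = 1.0000: 59.745348
  t * PV_t at t = 2.0000: 117.033002
  t * PV_t at t = 3.0000: 171.938789
  t * PV_t at t = 4.0000: 224.536453
  t * PV_t at t = 5.0000: 4781.417622
Macaulay duration D = 5354.671214 / 1187.992416 = 4.507328
Modified duration = D / (1 + y/m) = 4.507328 / (1 + 0.021000) = 4.414621

Answer: Modified duration = 4.4146


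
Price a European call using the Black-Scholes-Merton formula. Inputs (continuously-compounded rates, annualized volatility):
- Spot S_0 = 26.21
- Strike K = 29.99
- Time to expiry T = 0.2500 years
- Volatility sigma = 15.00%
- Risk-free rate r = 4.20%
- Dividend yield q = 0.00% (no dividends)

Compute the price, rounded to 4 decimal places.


d1 = (ln(S/K) + (r - q + 0.5*sigma^2) * T) / (sigma * sqrt(T)) = -1.61880634
d2 = d1 - sigma * sqrt(T) = -1.69380634
exp(-rT) = 0.98955493; exp(-qT) = 1.00000000
C = S_0 * exp(-qT) * N(d1) - K * exp(-rT) * N(d2)
N(d1) = 0.05274447; N(d2) = 0.04515104
C = 26.2100 * 1.00000000 * 0.05274447 - 29.9900 * 0.98955493 * 0.04515104 = 0.0425

Answer: Price = 0.0425


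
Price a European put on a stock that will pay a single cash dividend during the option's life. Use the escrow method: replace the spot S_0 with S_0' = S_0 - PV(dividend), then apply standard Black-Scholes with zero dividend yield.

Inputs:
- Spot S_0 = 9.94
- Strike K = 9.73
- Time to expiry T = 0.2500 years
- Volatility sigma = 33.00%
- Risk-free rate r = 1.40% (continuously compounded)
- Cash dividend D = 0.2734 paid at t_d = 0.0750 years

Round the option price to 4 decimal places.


Answer: Price = 0.6512

Derivation:
PV(D) = D * exp(-r * t_d) = 0.2734 * 0.99895055 = 0.27311308
S_0' = S_0 - PV(D) = 9.9400 - 0.27311308 = 9.66688692
d1 = (ln(S_0'/K) + (r + sigma^2/2)*T) / (sigma*sqrt(T)) = 0.06427230
d2 = d1 - sigma*sqrt(T) = -0.10072770
exp(-rT) = 0.99650612
N(-d1) = 0.47437670; N(-d2) = 0.54011669
P = K * exp(-rT) * N(-d2) - S_0' * N(-d1) = 9.7300 * 0.99650612 * 0.54011669 - 9.66688692 * 0.47437670 = 0.6512


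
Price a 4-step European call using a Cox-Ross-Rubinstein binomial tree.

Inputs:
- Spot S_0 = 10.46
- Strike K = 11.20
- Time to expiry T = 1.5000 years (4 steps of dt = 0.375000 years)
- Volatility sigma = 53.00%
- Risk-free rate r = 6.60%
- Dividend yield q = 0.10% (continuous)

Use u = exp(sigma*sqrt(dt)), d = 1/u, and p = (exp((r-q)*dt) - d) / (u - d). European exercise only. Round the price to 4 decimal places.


Answer: Price = V(0,0) = 2.7256

Derivation:
dt = T/N = 0.375000
u = exp(sigma*sqrt(dt)) = 1.383418; d = 1/u = 0.722847
p = (exp((r-q)*dt) - d) / (u - d) = 0.456919
Discount per step: exp(-r*dt) = 0.975554
Stock lattice S(k, i) with i counting down-moves:
  k=0: S(0,0) = 10.4600
  k=1: S(1,0) = 14.4706; S(1,1) = 7.5610
  k=2: S(2,0) = 20.0188; S(2,1) = 10.4600; S(2,2) = 5.4654
  k=3: S(3,0) = 27.6944; S(3,1) = 14.4706; S(3,2) = 7.5610; S(3,3) = 3.9507
  k=4: S(4,0) = 38.3130; S(4,1) = 20.0188; S(4,2) = 10.4600; S(4,3) = 5.4654; S(4,4) = 2.8557
Terminal payoffs V(N, i) = max(S_T - K, 0):
  V(4,0) = 27.112952; V(4,1) = 8.818828; V(4,2) = 0.000000; V(4,3) = 0.000000; V(4,4) = 0.000000
Backward induction: V(k, i) = exp(-r*dt) * [p * V(k+1, i) + (1-p) * V(k+1, i+1)].
  V(3,0) = exp(-r*dt) * [p*27.112952 + (1-p)*8.818828] = 16.757826
  V(3,1) = exp(-r*dt) * [p*8.818828 + (1-p)*0.000000] = 3.930982
  V(3,2) = exp(-r*dt) * [p*0.000000 + (1-p)*0.000000] = 0.000000
  V(3,3) = exp(-r*dt) * [p*0.000000 + (1-p)*0.000000] = 0.000000
  V(2,0) = exp(-r*dt) * [p*16.757826 + (1-p)*3.930982] = 9.552435
  V(2,1) = exp(-r*dt) * [p*3.930982 + (1-p)*0.000000] = 1.752231
  V(2,2) = exp(-r*dt) * [p*0.000000 + (1-p)*0.000000] = 0.000000
  V(1,0) = exp(-r*dt) * [p*9.552435 + (1-p)*1.752231] = 5.186327
  V(1,1) = exp(-r*dt) * [p*1.752231 + (1-p)*0.000000] = 0.781055
  V(0,0) = exp(-r*dt) * [p*5.186327 + (1-p)*0.781055] = 2.725606


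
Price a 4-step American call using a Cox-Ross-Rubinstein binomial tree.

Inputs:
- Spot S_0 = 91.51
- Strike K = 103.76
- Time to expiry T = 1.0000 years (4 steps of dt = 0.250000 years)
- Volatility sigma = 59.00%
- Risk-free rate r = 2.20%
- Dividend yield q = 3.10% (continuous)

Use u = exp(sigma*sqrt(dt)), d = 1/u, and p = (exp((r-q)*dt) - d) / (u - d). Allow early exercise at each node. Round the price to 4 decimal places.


Answer: Price = V(0,0) = 16.6445

Derivation:
dt = T/N = 0.250000
u = exp(sigma*sqrt(dt)) = 1.343126; d = 1/u = 0.744532
p = (exp((r-q)*dt) - d) / (u - d) = 0.423026
Discount per step: exp(-r*dt) = 0.994515
Stock lattice S(k, i) with i counting down-moves:
  k=0: S(0,0) = 91.5100
  k=1: S(1,0) = 122.9095; S(1,1) = 68.1321
  k=2: S(2,0) = 165.0830; S(2,1) = 91.5100; S(2,2) = 50.7265
  k=3: S(3,0) = 221.7273; S(3,1) = 122.9095; S(3,2) = 68.1321; S(3,3) = 37.7675
  k=4: S(4,0) = 297.8078; S(4,1) = 165.0830; S(4,2) = 91.5100; S(4,3) = 50.7265; S(4,4) = 28.1191
Terminal payoffs V(N, i) = max(S_T - K, 0):
  V(4,0) = 194.047783; V(4,1) = 61.322980; V(4,2) = 0.000000; V(4,3) = 0.000000; V(4,4) = 0.000000
Backward induction: V(k, i) = exp(-r*dt) * [p * V(k+1, i) + (1-p) * V(k+1, i+1)]; then take max(V_cont, immediate exercise) for American.
  V(3,0) = exp(-r*dt) * [p*194.047783 + (1-p)*61.322980] = 116.824670; exercise = 117.967302; V(3,0) = max -> 117.967302
  V(3,1) = exp(-r*dt) * [p*61.322980 + (1-p)*0.000000] = 25.798908; exercise = 19.149493; V(3,1) = max -> 25.798908
  V(3,2) = exp(-r*dt) * [p*0.000000 + (1-p)*0.000000] = 0.000000; exercise = 0.000000; V(3,2) = max -> 0.000000
  V(3,3) = exp(-r*dt) * [p*0.000000 + (1-p)*0.000000] = 0.000000; exercise = 0.000000; V(3,3) = max -> 0.000000
  V(2,0) = exp(-r*dt) * [p*117.967302 + (1-p)*25.798908] = 64.433144; exercise = 61.322980; V(2,0) = max -> 64.433144
  V(2,1) = exp(-r*dt) * [p*25.798908 + (1-p)*0.000000] = 10.853740; exercise = 0.000000; V(2,1) = max -> 10.853740
  V(2,2) = exp(-r*dt) * [p*0.000000 + (1-p)*0.000000] = 0.000000; exercise = 0.000000; V(2,2) = max -> 0.000000
  V(1,0) = exp(-r*dt) * [p*64.433144 + (1-p)*10.853740] = 33.335353; exercise = 19.149493; V(1,0) = max -> 33.335353
  V(1,1) = exp(-r*dt) * [p*10.853740 + (1-p)*0.000000] = 4.566227; exercise = 0.000000; V(1,1) = max -> 4.566227
  V(0,0) = exp(-r*dt) * [p*33.335353 + (1-p)*4.566227] = 16.644508; exercise = 0.000000; V(0,0) = max -> 16.644508


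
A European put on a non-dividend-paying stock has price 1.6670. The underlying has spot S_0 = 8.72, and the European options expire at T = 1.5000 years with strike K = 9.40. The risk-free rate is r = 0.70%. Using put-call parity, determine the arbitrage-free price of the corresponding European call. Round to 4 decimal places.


Answer: Call price = 1.0852

Derivation:
Put-call parity: C - P = S_0 * exp(-qT) - K * exp(-rT).
S_0 * exp(-qT) = 8.7200 * 1.00000000 = 8.72000000
K * exp(-rT) = 9.4000 * 0.98955493 = 9.30181637
C = P + S*exp(-qT) - K*exp(-rT)
C = 1.6670 + 8.72000000 - 9.30181637 = 1.0852


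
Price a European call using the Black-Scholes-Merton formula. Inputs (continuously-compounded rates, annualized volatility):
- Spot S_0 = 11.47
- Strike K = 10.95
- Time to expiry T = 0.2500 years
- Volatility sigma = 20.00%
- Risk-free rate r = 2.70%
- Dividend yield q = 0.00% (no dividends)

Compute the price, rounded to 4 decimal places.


d1 = (ln(S/K) + (r - q + 0.5*sigma^2) * T) / (sigma * sqrt(T)) = 0.58145475
d2 = d1 - sigma * sqrt(T) = 0.48145475
exp(-rT) = 0.99327273; exp(-qT) = 1.00000000
C = S_0 * exp(-qT) * N(d1) - K * exp(-rT) * N(d2)
N(d1) = 0.71953300; N(d2) = 0.68490333
C = 11.4700 * 1.00000000 * 0.71953300 - 10.9500 * 0.99327273 * 0.68490333 = 0.8038

Answer: Price = 0.8038


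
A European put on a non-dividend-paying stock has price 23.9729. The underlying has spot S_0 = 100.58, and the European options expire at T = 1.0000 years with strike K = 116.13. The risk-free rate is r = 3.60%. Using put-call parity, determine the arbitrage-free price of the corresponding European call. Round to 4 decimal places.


Put-call parity: C - P = S_0 * exp(-qT) - K * exp(-rT).
S_0 * exp(-qT) = 100.5800 * 1.00000000 = 100.58000000
K * exp(-rT) = 116.1300 * 0.96464029 = 112.02367728
C = P + S*exp(-qT) - K*exp(-rT)
C = 23.9729 + 100.58000000 - 112.02367728 = 12.5292

Answer: Call price = 12.5292


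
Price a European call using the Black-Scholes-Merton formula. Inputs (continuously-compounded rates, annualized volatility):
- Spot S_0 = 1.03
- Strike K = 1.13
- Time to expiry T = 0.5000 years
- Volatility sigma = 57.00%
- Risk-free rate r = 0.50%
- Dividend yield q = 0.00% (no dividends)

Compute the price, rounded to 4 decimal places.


d1 = (ln(S/K) + (r - q + 0.5*sigma^2) * T) / (sigma * sqrt(T)) = -0.02216552
d2 = d1 - sigma * sqrt(T) = -0.42521638
exp(-rT) = 0.99750312; exp(-qT) = 1.00000000
C = S_0 * exp(-qT) * N(d1) - K * exp(-rT) * N(d2)
N(d1) = 0.49115796; N(d2) = 0.33533947
C = 1.0300 * 1.00000000 * 0.49115796 - 1.1300 * 0.99750312 * 0.33533947 = 0.1279

Answer: Price = 0.1279


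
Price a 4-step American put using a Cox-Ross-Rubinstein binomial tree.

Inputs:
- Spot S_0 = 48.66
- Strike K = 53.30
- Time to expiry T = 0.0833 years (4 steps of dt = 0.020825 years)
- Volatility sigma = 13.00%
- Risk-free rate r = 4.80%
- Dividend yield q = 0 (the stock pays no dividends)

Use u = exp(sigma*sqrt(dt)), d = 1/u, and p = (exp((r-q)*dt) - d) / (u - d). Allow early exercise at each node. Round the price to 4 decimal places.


Answer: Price = V(0,0) = 4.6400

Derivation:
dt = T/N = 0.020825
u = exp(sigma*sqrt(dt)) = 1.018937; d = 1/u = 0.981415
p = (exp((r-q)*dt) - d) / (u - d) = 0.521963
Discount per step: exp(-r*dt) = 0.999001
Stock lattice S(k, i) with i counting down-moves:
  k=0: S(0,0) = 48.6600
  k=1: S(1,0) = 49.5815; S(1,1) = 47.7556
  k=2: S(2,0) = 50.5204; S(2,1) = 48.6600; S(2,2) = 46.8681
  k=3: S(3,0) = 51.4771; S(3,1) = 49.5815; S(3,2) = 47.7556; S(3,3) = 45.9970
  k=4: S(4,0) = 52.4520; S(4,1) = 50.5204; S(4,2) = 48.6600; S(4,3) = 46.8681; S(4,4) = 45.1422
Terminal payoffs V(N, i) = max(K - S_T, 0):
  V(4,0) = 0.848032; V(4,1) = 2.779581; V(4,2) = 4.640000; V(4,3) = 6.431909; V(4,4) = 8.157831
Backward induction: V(k, i) = exp(-r*dt) * [p * V(k+1, i) + (1-p) * V(k+1, i+1)]; then take max(V_cont, immediate exercise) for American.
  V(3,0) = exp(-r*dt) * [p*0.848032 + (1-p)*2.779581] = 1.769613; exercise = 1.822865; V(3,0) = max -> 1.822865
  V(3,1) = exp(-r*dt) * [p*2.779581 + (1-p)*4.640000] = 3.665263; exercise = 3.718515; V(3,1) = max -> 3.718515
  V(3,2) = exp(-r*dt) * [p*4.640000 + (1-p)*6.431909] = 5.491106; exercise = 5.544358; V(3,2) = max -> 5.544358
  V(3,3) = exp(-r*dt) * [p*6.431909 + (1-p)*8.157831] = 7.249713; exercise = 7.302965; V(3,3) = max -> 7.302965
  V(2,0) = exp(-r*dt) * [p*1.822865 + (1-p)*3.718515] = 2.726329; exercise = 2.779581; V(2,0) = max -> 2.779581
  V(2,1) = exp(-r*dt) * [p*3.718515 + (1-p)*5.544358] = 4.586748; exercise = 4.640000; V(2,1) = max -> 4.640000
  V(2,2) = exp(-r*dt) * [p*5.544358 + (1-p)*7.302965] = 6.378657; exercise = 6.431909; V(2,2) = max -> 6.431909
  V(1,0) = exp(-r*dt) * [p*2.779581 + (1-p)*4.640000] = 3.665263; exercise = 3.718515; V(1,0) = max -> 3.718515
  V(1,1) = exp(-r*dt) * [p*4.640000 + (1-p)*6.431909] = 5.491106; exercise = 5.544358; V(1,1) = max -> 5.544358
  V(0,0) = exp(-r*dt) * [p*3.718515 + (1-p)*5.544358] = 4.586748; exercise = 4.640000; V(0,0) = max -> 4.640000


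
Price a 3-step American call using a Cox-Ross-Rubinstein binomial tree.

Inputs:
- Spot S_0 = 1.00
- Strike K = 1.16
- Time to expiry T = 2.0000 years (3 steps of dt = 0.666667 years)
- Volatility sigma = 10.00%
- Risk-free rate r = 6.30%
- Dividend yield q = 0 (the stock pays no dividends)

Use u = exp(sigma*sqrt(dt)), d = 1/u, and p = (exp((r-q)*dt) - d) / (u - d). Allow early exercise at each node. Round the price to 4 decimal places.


dt = T/N = 0.666667
u = exp(sigma*sqrt(dt)) = 1.085076; d = 1/u = 0.921595
p = (exp((r-q)*dt) - d) / (u - d) = 0.741981
Discount per step: exp(-r*dt) = 0.958870
Stock lattice S(k, i) with i counting down-moves:
  k=0: S(0,0) = 1.0000
  k=1: S(1,0) = 1.0851; S(1,1) = 0.9216
  k=2: S(2,0) = 1.1774; S(2,1) = 1.0000; S(2,2) = 0.8493
  k=3: S(3,0) = 1.2776; S(3,1) = 1.0851; S(3,2) = 0.9216; S(3,3) = 0.7827
Terminal payoffs V(N, i) = max(S_T - K, 0):
  V(3,0) = 0.117556; V(3,1) = 0.000000; V(3,2) = 0.000000; V(3,3) = 0.000000
Backward induction: V(k, i) = exp(-r*dt) * [p * V(k+1, i) + (1-p) * V(k+1, i+1)]; then take max(V_cont, immediate exercise) for American.
  V(2,0) = exp(-r*dt) * [p*0.117556 + (1-p)*0.000000] = 0.083637; exercise = 0.017389; V(2,0) = max -> 0.083637
  V(2,1) = exp(-r*dt) * [p*0.000000 + (1-p)*0.000000] = 0.000000; exercise = 0.000000; V(2,1) = max -> 0.000000
  V(2,2) = exp(-r*dt) * [p*0.000000 + (1-p)*0.000000] = 0.000000; exercise = 0.000000; V(2,2) = max -> 0.000000
  V(1,0) = exp(-r*dt) * [p*0.083637 + (1-p)*0.000000] = 0.059505; exercise = 0.000000; V(1,0) = max -> 0.059505
  V(1,1) = exp(-r*dt) * [p*0.000000 + (1-p)*0.000000] = 0.000000; exercise = 0.000000; V(1,1) = max -> 0.000000
  V(0,0) = exp(-r*dt) * [p*0.059505 + (1-p)*0.000000] = 0.042335; exercise = 0.000000; V(0,0) = max -> 0.042335

Answer: Price = V(0,0) = 0.0423
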